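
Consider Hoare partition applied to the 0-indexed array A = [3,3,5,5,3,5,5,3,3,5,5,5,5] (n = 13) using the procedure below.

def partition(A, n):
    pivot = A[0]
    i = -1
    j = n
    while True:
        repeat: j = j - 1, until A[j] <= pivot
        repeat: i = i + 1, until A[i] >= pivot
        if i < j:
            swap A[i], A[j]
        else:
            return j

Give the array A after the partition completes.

[3,3,3,5,5,5,5,3,3,5,5,5,5]

pivot=3
j stops at 8 (3), i stops at 0 (3); swap ⇒ [3,3,5,5,3,5,5,3,3,5,5,5,5]
j stops at 7 (3), i stops at 1 (3); swap ⇒ [3,3,5,5,3,5,5,3,3,5,5,5,5]
j stops at 4 (3), i stops at 2 (5); swap ⇒ [3,3,3,5,5,5,5,3,3,5,5,5,5]
j stops at 2, i stops at 3; i≥j ⇒ return 2. A=[3,3,3,5,5,5,5,3,3,5,5,5,5]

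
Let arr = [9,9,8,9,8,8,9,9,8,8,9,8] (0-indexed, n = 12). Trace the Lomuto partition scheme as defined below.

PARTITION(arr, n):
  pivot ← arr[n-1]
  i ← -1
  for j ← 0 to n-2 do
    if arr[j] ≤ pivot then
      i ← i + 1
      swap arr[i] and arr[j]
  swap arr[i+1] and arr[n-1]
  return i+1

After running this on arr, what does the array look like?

[8,8,8,8,8,8,9,9,9,9,9,9]

pivot=8, i=-1
j=0: 9>8, skip
j=1: 9>8, skip
j=2: 8≤8, i=0, swap(0,2) ⇒ [8,9,9,9,8,8,9,9,8,8,9,8]
j=3: 9>8, skip
j=4: 8≤8, i=1, swap(1,4) ⇒ [8,8,9,9,9,8,9,9,8,8,9,8]
j=5: 8≤8, i=2, swap(2,5) ⇒ [8,8,8,9,9,9,9,9,8,8,9,8]
j=6: 9>8, skip
j=7: 9>8, skip
j=8: 8≤8, i=3, swap(3,8) ⇒ [8,8,8,8,9,9,9,9,9,8,9,8]
j=9: 8≤8, i=4, swap(4,9) ⇒ [8,8,8,8,8,9,9,9,9,9,9,8]
j=10: 9>8, skip
swap(5,11) ⇒ [8,8,8,8,8,8,9,9,9,9,9,9]; return 5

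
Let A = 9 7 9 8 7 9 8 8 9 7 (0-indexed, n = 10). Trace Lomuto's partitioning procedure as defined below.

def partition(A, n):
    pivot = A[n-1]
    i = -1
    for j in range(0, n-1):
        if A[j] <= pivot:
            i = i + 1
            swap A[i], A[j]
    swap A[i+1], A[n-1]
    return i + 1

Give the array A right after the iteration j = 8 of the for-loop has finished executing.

7 7 9 8 9 9 8 8 9 7

pivot = A[9] = 7; i = -1
j=0: A[0]=9 > 7 → no swap
j=1: A[1]=7 ≤ 7 → i=0, swap A[0],A[1] → 7 9 9 8 7 9 8 8 9 7
j=2: A[2]=9 > 7 → no swap
j=3: A[3]=8 > 7 → no swap
j=4: A[4]=7 ≤ 7 → i=1, swap A[1],A[4] → 7 7 9 8 9 9 8 8 9 7
j=5: A[5]=9 > 7 → no swap
j=6: A[6]=8 > 7 → no swap
j=7: A[7]=8 > 7 → no swap
j=8: A[8]=9 > 7 → no swap
(after j=8) A = 7 7 9 8 9 9 8 8 9 7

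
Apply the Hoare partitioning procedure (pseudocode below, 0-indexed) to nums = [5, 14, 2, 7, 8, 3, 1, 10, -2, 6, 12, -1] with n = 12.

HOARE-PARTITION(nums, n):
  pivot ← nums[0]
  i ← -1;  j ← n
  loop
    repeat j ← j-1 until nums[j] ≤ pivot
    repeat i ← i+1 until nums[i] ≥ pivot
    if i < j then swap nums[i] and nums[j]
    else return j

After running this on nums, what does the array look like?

[-1, -2, 2, 1, 3, 8, 7, 10, 14, 6, 12, 5]

pivot=5
j stops at 11 (-1), i stops at 0 (5); swap ⇒ [-1, 14, 2, 7, 8, 3, 1, 10, -2, 6, 12, 5]
j stops at 8 (-2), i stops at 1 (14); swap ⇒ [-1, -2, 2, 7, 8, 3, 1, 10, 14, 6, 12, 5]
j stops at 6 (1), i stops at 3 (7); swap ⇒ [-1, -2, 2, 1, 8, 3, 7, 10, 14, 6, 12, 5]
j stops at 5 (3), i stops at 4 (8); swap ⇒ [-1, -2, 2, 1, 3, 8, 7, 10, 14, 6, 12, 5]
j stops at 4, i stops at 5; i≥j ⇒ return 4. nums=[-1, -2, 2, 1, 3, 8, 7, 10, 14, 6, 12, 5]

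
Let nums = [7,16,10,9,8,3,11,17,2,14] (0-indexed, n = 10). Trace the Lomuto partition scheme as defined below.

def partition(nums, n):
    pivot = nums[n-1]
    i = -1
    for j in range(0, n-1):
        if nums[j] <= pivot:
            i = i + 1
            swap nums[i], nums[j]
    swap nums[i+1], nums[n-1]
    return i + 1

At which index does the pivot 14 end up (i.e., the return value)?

pivot = nums[9] = 14; i = -1
j=0: nums[0]=7 ≤ 14 → i=0, swap nums[0],nums[0] (no change) → [7,16,10,9,8,3,11,17,2,14]
j=1: nums[1]=16 > 14 → no swap
j=2: nums[2]=10 ≤ 14 → i=1, swap nums[1],nums[2] → [7,10,16,9,8,3,11,17,2,14]
j=3: nums[3]=9 ≤ 14 → i=2, swap nums[2],nums[3] → [7,10,9,16,8,3,11,17,2,14]
j=4: nums[4]=8 ≤ 14 → i=3, swap nums[3],nums[4] → [7,10,9,8,16,3,11,17,2,14]
j=5: nums[5]=3 ≤ 14 → i=4, swap nums[4],nums[5] → [7,10,9,8,3,16,11,17,2,14]
j=6: nums[6]=11 ≤ 14 → i=5, swap nums[5],nums[6] → [7,10,9,8,3,11,16,17,2,14]
j=7: nums[7]=17 > 14 → no swap
j=8: nums[8]=2 ≤ 14 → i=6, swap nums[6],nums[8] → [7,10,9,8,3,11,2,17,16,14]
final swap nums[7],nums[9] → [7,10,9,8,3,11,2,14,16,17]; return 7

7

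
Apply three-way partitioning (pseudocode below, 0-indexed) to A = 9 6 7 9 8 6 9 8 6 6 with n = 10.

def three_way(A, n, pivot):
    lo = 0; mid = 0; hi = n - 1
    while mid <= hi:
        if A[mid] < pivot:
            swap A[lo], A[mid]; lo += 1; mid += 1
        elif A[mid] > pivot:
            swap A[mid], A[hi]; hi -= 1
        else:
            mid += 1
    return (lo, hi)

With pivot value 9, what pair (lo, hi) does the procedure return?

(7, 9)

lo=0 mid=0 hi=9
9=9: mid=1
6<9: swap(0,1), lo=1 mid=2 ⇒ 6 9 7 9 8 6 9 8 6 6
7<9: swap(1,2), lo=2 mid=3 ⇒ 6 7 9 9 8 6 9 8 6 6
9=9: mid=4
8<9: swap(2,4), lo=3 mid=5 ⇒ 6 7 8 9 9 6 9 8 6 6
6<9: swap(3,5), lo=4 mid=6 ⇒ 6 7 8 6 9 9 9 8 6 6
9=9: mid=7
8<9: swap(4,7), lo=5 mid=8 ⇒ 6 7 8 6 8 9 9 9 6 6
6<9: swap(5,8), lo=6 mid=9 ⇒ 6 7 8 6 8 6 9 9 9 6
6<9: swap(6,9), lo=7 mid=10 ⇒ 6 7 8 6 8 6 6 9 9 9
done. lo=7 hi=9; A=6 7 8 6 8 6 6 9 9 9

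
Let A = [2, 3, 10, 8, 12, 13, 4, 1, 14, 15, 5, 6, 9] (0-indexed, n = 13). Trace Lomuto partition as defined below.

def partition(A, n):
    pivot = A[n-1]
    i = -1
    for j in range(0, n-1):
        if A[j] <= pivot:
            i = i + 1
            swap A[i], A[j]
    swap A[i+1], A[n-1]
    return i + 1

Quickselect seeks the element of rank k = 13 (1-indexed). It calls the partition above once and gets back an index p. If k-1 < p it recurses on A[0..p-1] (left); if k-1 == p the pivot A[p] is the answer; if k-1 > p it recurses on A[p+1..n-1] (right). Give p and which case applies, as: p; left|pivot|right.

pivot=9, i=-1
j=0: 2≤9, i=0, swap(0,0) ⇒ [2, 3, 10, 8, 12, 13, 4, 1, 14, 15, 5, 6, 9]
j=1: 3≤9, i=1, swap(1,1) ⇒ [2, 3, 10, 8, 12, 13, 4, 1, 14, 15, 5, 6, 9]
j=2: 10>9, skip
j=3: 8≤9, i=2, swap(2,3) ⇒ [2, 3, 8, 10, 12, 13, 4, 1, 14, 15, 5, 6, 9]
j=4: 12>9, skip
j=5: 13>9, skip
j=6: 4≤9, i=3, swap(3,6) ⇒ [2, 3, 8, 4, 12, 13, 10, 1, 14, 15, 5, 6, 9]
j=7: 1≤9, i=4, swap(4,7) ⇒ [2, 3, 8, 4, 1, 13, 10, 12, 14, 15, 5, 6, 9]
j=8: 14>9, skip
j=9: 15>9, skip
j=10: 5≤9, i=5, swap(5,10) ⇒ [2, 3, 8, 4, 1, 5, 10, 12, 14, 15, 13, 6, 9]
j=11: 6≤9, i=6, swap(6,11) ⇒ [2, 3, 8, 4, 1, 5, 6, 12, 14, 15, 13, 10, 9]
swap(7,12) ⇒ [2, 3, 8, 4, 1, 5, 6, 9, 14, 15, 13, 10, 12]; return 7
p = 7; k-1 = 12 > 7 ⇒ right

7; right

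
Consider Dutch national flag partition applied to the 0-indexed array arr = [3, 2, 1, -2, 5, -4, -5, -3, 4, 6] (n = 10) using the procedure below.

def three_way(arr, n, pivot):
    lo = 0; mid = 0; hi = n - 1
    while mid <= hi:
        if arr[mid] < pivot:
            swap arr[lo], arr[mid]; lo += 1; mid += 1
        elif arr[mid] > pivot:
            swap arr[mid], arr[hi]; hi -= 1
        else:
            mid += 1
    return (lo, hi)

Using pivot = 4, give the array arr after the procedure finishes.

[3, 2, 1, -2, -4, -5, -3, 4, 6, 5]

lo=0 mid=0 hi=9
3<4: swap(0,0), lo=1 mid=1 ⇒ [3, 2, 1, -2, 5, -4, -5, -3, 4, 6]
2<4: swap(1,1), lo=2 mid=2 ⇒ [3, 2, 1, -2, 5, -4, -5, -3, 4, 6]
1<4: swap(2,2), lo=3 mid=3 ⇒ [3, 2, 1, -2, 5, -4, -5, -3, 4, 6]
-2<4: swap(3,3), lo=4 mid=4 ⇒ [3, 2, 1, -2, 5, -4, -5, -3, 4, 6]
5>4: swap(4,9), hi=8 ⇒ [3, 2, 1, -2, 6, -4, -5, -3, 4, 5]
6>4: swap(4,8), hi=7 ⇒ [3, 2, 1, -2, 4, -4, -5, -3, 6, 5]
4=4: mid=5
-4<4: swap(4,5), lo=5 mid=6 ⇒ [3, 2, 1, -2, -4, 4, -5, -3, 6, 5]
-5<4: swap(5,6), lo=6 mid=7 ⇒ [3, 2, 1, -2, -4, -5, 4, -3, 6, 5]
-3<4: swap(6,7), lo=7 mid=8 ⇒ [3, 2, 1, -2, -4, -5, -3, 4, 6, 5]
done. lo=7 hi=7; arr=[3, 2, 1, -2, -4, -5, -3, 4, 6, 5]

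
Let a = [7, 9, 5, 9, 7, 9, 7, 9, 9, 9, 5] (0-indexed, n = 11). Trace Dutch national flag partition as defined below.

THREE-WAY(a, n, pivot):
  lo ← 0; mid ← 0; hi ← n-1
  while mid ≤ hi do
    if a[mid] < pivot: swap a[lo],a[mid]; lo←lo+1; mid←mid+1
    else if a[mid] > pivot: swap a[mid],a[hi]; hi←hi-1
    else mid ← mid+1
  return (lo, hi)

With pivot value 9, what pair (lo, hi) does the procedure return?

lo=0 mid=0 hi=10
7<9: swap(0,0), lo=1 mid=1 ⇒ [7, 9, 5, 9, 7, 9, 7, 9, 9, 9, 5]
9=9: mid=2
5<9: swap(1,2), lo=2 mid=3 ⇒ [7, 5, 9, 9, 7, 9, 7, 9, 9, 9, 5]
9=9: mid=4
7<9: swap(2,4), lo=3 mid=5 ⇒ [7, 5, 7, 9, 9, 9, 7, 9, 9, 9, 5]
9=9: mid=6
7<9: swap(3,6), lo=4 mid=7 ⇒ [7, 5, 7, 7, 9, 9, 9, 9, 9, 9, 5]
9=9: mid=8
9=9: mid=9
9=9: mid=10
5<9: swap(4,10), lo=5 mid=11 ⇒ [7, 5, 7, 7, 5, 9, 9, 9, 9, 9, 9]
done. lo=5 hi=10; a=[7, 5, 7, 7, 5, 9, 9, 9, 9, 9, 9]

(5, 10)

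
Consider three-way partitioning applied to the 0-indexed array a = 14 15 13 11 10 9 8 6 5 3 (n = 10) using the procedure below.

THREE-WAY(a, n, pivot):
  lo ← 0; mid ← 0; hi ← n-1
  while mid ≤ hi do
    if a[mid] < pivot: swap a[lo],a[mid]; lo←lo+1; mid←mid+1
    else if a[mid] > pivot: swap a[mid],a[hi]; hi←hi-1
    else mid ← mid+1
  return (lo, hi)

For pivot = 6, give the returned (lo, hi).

(2, 2)

pivot = 6; lo=0, mid=0, hi=9
a[mid]=14>6: swap a[0],a[9]; hi=8 → 3 15 13 11 10 9 8 6 5 14
a[mid]=3<6: swap a[0],a[0]; lo=1,mid=1 → 3 15 13 11 10 9 8 6 5 14
a[mid]=15>6: swap a[1],a[8]; hi=7 → 3 5 13 11 10 9 8 6 15 14
a[mid]=5<6: swap a[1],a[1]; lo=2,mid=2 → 3 5 13 11 10 9 8 6 15 14
a[mid]=13>6: swap a[2],a[7]; hi=6 → 3 5 6 11 10 9 8 13 15 14
a[mid]=6=6: mid=3
a[mid]=11>6: swap a[3],a[6]; hi=5 → 3 5 6 8 10 9 11 13 15 14
a[mid]=8>6: swap a[3],a[5]; hi=4 → 3 5 6 9 10 8 11 13 15 14
a[mid]=9>6: swap a[3],a[4]; hi=3 → 3 5 6 10 9 8 11 13 15 14
a[mid]=10>6: swap a[3],a[3]; hi=2 → 3 5 6 10 9 8 11 13 15 14
end: lo=2, hi=2; a = 3 5 6 10 9 8 11 13 15 14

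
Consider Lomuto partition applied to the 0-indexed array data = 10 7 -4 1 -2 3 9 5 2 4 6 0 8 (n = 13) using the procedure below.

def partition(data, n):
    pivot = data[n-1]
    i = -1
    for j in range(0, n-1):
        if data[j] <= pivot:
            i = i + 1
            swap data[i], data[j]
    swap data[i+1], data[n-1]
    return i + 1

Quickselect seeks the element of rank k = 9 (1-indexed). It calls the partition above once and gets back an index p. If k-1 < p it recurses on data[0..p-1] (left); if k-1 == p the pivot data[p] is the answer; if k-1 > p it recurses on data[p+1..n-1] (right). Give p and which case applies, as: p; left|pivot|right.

pivot=8, i=-1
j=0: 10>8, skip
j=1: 7≤8, i=0, swap(0,1) ⇒ 7 10 -4 1 -2 3 9 5 2 4 6 0 8
j=2: -4≤8, i=1, swap(1,2) ⇒ 7 -4 10 1 -2 3 9 5 2 4 6 0 8
j=3: 1≤8, i=2, swap(2,3) ⇒ 7 -4 1 10 -2 3 9 5 2 4 6 0 8
j=4: -2≤8, i=3, swap(3,4) ⇒ 7 -4 1 -2 10 3 9 5 2 4 6 0 8
j=5: 3≤8, i=4, swap(4,5) ⇒ 7 -4 1 -2 3 10 9 5 2 4 6 0 8
j=6: 9>8, skip
j=7: 5≤8, i=5, swap(5,7) ⇒ 7 -4 1 -2 3 5 9 10 2 4 6 0 8
j=8: 2≤8, i=6, swap(6,8) ⇒ 7 -4 1 -2 3 5 2 10 9 4 6 0 8
j=9: 4≤8, i=7, swap(7,9) ⇒ 7 -4 1 -2 3 5 2 4 9 10 6 0 8
j=10: 6≤8, i=8, swap(8,10) ⇒ 7 -4 1 -2 3 5 2 4 6 10 9 0 8
j=11: 0≤8, i=9, swap(9,11) ⇒ 7 -4 1 -2 3 5 2 4 6 0 9 10 8
swap(10,12) ⇒ 7 -4 1 -2 3 5 2 4 6 0 8 10 9; return 10
p = 10; k-1 = 8 < 10 ⇒ left

10; left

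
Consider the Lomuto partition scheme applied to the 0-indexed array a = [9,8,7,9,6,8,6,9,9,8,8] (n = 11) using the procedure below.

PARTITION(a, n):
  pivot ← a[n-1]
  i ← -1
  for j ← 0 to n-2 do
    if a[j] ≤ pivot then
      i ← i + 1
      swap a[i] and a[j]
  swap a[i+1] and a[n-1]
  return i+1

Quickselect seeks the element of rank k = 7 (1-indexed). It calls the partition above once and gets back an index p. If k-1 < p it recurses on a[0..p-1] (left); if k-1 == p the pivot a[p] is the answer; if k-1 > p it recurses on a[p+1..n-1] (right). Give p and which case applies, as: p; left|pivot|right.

pivot = a[10] = 8; i = -1
j=0: a[0]=9 > 8 → no swap
j=1: a[1]=8 ≤ 8 → i=0, swap a[0],a[1] → [8,9,7,9,6,8,6,9,9,8,8]
j=2: a[2]=7 ≤ 8 → i=1, swap a[1],a[2] → [8,7,9,9,6,8,6,9,9,8,8]
j=3: a[3]=9 > 8 → no swap
j=4: a[4]=6 ≤ 8 → i=2, swap a[2],a[4] → [8,7,6,9,9,8,6,9,9,8,8]
j=5: a[5]=8 ≤ 8 → i=3, swap a[3],a[5] → [8,7,6,8,9,9,6,9,9,8,8]
j=6: a[6]=6 ≤ 8 → i=4, swap a[4],a[6] → [8,7,6,8,6,9,9,9,9,8,8]
j=7: a[7]=9 > 8 → no swap
j=8: a[8]=9 > 8 → no swap
j=9: a[9]=8 ≤ 8 → i=5, swap a[5],a[9] → [8,7,6,8,6,8,9,9,9,9,8]
final swap a[6],a[10] → [8,7,6,8,6,8,8,9,9,9,9]; return 6
p = 6; k-1 = 6 == 6 ⇒ pivot

6; pivot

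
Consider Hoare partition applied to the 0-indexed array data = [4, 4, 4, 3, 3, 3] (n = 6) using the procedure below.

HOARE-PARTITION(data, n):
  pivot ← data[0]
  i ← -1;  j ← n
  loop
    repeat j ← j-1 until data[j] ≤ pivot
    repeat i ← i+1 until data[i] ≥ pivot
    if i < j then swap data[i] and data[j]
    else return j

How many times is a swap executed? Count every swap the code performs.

3

pivot=4
j stops at 5 (3), i stops at 0 (4); swap ⇒ [3, 4, 4, 3, 3, 4]
j stops at 4 (3), i stops at 1 (4); swap ⇒ [3, 3, 4, 3, 4, 4]
j stops at 3 (3), i stops at 2 (4); swap ⇒ [3, 3, 3, 4, 4, 4]
j stops at 2, i stops at 3; i≥j ⇒ return 2. data=[3, 3, 3, 4, 4, 4]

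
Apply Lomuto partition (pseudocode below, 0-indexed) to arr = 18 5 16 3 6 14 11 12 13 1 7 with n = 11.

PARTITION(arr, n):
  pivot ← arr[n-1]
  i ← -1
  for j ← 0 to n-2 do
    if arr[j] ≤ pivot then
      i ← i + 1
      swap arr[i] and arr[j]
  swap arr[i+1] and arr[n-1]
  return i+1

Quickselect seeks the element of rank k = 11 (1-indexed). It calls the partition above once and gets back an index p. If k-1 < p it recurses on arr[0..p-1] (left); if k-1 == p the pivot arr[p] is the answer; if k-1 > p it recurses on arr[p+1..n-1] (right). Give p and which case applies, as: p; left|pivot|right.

4; right

pivot = arr[10] = 7; i = -1
j=0: arr[0]=18 > 7 → no swap
j=1: arr[1]=5 ≤ 7 → i=0, swap arr[0],arr[1] → 5 18 16 3 6 14 11 12 13 1 7
j=2: arr[2]=16 > 7 → no swap
j=3: arr[3]=3 ≤ 7 → i=1, swap arr[1],arr[3] → 5 3 16 18 6 14 11 12 13 1 7
j=4: arr[4]=6 ≤ 7 → i=2, swap arr[2],arr[4] → 5 3 6 18 16 14 11 12 13 1 7
j=5: arr[5]=14 > 7 → no swap
j=6: arr[6]=11 > 7 → no swap
j=7: arr[7]=12 > 7 → no swap
j=8: arr[8]=13 > 7 → no swap
j=9: arr[9]=1 ≤ 7 → i=3, swap arr[3],arr[9] → 5 3 6 1 16 14 11 12 13 18 7
final swap arr[4],arr[10] → 5 3 6 1 7 14 11 12 13 18 16; return 4
p = 4; k-1 = 10 > 4 ⇒ right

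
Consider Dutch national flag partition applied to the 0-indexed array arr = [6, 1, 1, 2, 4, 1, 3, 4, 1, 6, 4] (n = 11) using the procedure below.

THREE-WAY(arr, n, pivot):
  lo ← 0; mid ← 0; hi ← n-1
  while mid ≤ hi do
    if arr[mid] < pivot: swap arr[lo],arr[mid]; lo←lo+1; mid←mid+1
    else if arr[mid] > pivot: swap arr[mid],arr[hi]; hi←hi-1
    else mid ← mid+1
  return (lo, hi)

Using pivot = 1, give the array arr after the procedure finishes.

pivot = 1; lo=0, mid=0, hi=10
arr[mid]=6>1: swap arr[0],arr[10]; hi=9 → [4, 1, 1, 2, 4, 1, 3, 4, 1, 6, 6]
arr[mid]=4>1: swap arr[0],arr[9]; hi=8 → [6, 1, 1, 2, 4, 1, 3, 4, 1, 4, 6]
arr[mid]=6>1: swap arr[0],arr[8]; hi=7 → [1, 1, 1, 2, 4, 1, 3, 4, 6, 4, 6]
arr[mid]=1=1: mid=1
arr[mid]=1=1: mid=2
arr[mid]=1=1: mid=3
arr[mid]=2>1: swap arr[3],arr[7]; hi=6 → [1, 1, 1, 4, 4, 1, 3, 2, 6, 4, 6]
arr[mid]=4>1: swap arr[3],arr[6]; hi=5 → [1, 1, 1, 3, 4, 1, 4, 2, 6, 4, 6]
arr[mid]=3>1: swap arr[3],arr[5]; hi=4 → [1, 1, 1, 1, 4, 3, 4, 2, 6, 4, 6]
arr[mid]=1=1: mid=4
arr[mid]=4>1: swap arr[4],arr[4]; hi=3 → [1, 1, 1, 1, 4, 3, 4, 2, 6, 4, 6]
end: lo=0, hi=3; arr = [1, 1, 1, 1, 4, 3, 4, 2, 6, 4, 6]

[1, 1, 1, 1, 4, 3, 4, 2, 6, 4, 6]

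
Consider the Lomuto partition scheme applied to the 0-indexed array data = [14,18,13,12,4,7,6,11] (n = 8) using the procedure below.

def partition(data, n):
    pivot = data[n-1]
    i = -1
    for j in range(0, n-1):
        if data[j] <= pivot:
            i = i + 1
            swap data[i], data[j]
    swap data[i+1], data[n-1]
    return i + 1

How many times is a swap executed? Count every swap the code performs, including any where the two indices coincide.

pivot = data[7] = 11; i = -1
j=0: data[0]=14 > 11 → no swap
j=1: data[1]=18 > 11 → no swap
j=2: data[2]=13 > 11 → no swap
j=3: data[3]=12 > 11 → no swap
j=4: data[4]=4 ≤ 11 → i=0, swap data[0],data[4] → [4,18,13,12,14,7,6,11]
j=5: data[5]=7 ≤ 11 → i=1, swap data[1],data[5] → [4,7,13,12,14,18,6,11]
j=6: data[6]=6 ≤ 11 → i=2, swap data[2],data[6] → [4,7,6,12,14,18,13,11]
final swap data[3],data[7] → [4,7,6,11,14,18,13,12]; return 3

4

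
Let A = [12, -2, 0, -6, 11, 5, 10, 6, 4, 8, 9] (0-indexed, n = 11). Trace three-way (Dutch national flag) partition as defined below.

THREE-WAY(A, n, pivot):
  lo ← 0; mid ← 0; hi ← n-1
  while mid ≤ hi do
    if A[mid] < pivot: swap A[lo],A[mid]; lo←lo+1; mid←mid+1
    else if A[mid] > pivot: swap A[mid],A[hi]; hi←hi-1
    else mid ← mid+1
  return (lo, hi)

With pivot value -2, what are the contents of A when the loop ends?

[-6, -2, 0, 11, 5, 10, 6, 4, 8, 9, 12]

lo=0 mid=0 hi=10
12>-2: swap(0,10), hi=9 ⇒ [9, -2, 0, -6, 11, 5, 10, 6, 4, 8, 12]
9>-2: swap(0,9), hi=8 ⇒ [8, -2, 0, -6, 11, 5, 10, 6, 4, 9, 12]
8>-2: swap(0,8), hi=7 ⇒ [4, -2, 0, -6, 11, 5, 10, 6, 8, 9, 12]
4>-2: swap(0,7), hi=6 ⇒ [6, -2, 0, -6, 11, 5, 10, 4, 8, 9, 12]
6>-2: swap(0,6), hi=5 ⇒ [10, -2, 0, -6, 11, 5, 6, 4, 8, 9, 12]
10>-2: swap(0,5), hi=4 ⇒ [5, -2, 0, -6, 11, 10, 6, 4, 8, 9, 12]
5>-2: swap(0,4), hi=3 ⇒ [11, -2, 0, -6, 5, 10, 6, 4, 8, 9, 12]
11>-2: swap(0,3), hi=2 ⇒ [-6, -2, 0, 11, 5, 10, 6, 4, 8, 9, 12]
-6<-2: swap(0,0), lo=1 mid=1 ⇒ [-6, -2, 0, 11, 5, 10, 6, 4, 8, 9, 12]
-2=-2: mid=2
0>-2: swap(2,2), hi=1 ⇒ [-6, -2, 0, 11, 5, 10, 6, 4, 8, 9, 12]
done. lo=1 hi=1; A=[-6, -2, 0, 11, 5, 10, 6, 4, 8, 9, 12]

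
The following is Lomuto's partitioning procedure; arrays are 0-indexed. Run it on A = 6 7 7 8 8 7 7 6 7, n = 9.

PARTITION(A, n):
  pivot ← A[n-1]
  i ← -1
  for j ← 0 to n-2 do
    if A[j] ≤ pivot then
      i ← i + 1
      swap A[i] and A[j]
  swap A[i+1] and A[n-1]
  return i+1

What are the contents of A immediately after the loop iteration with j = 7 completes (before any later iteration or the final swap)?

6 7 7 7 7 6 8 8 7

pivot = A[8] = 7; i = -1
j=0: A[0]=6 ≤ 7 → i=0, swap A[0],A[0] (no change) → 6 7 7 8 8 7 7 6 7
j=1: A[1]=7 ≤ 7 → i=1, swap A[1],A[1] (no change) → 6 7 7 8 8 7 7 6 7
j=2: A[2]=7 ≤ 7 → i=2, swap A[2],A[2] (no change) → 6 7 7 8 8 7 7 6 7
j=3: A[3]=8 > 7 → no swap
j=4: A[4]=8 > 7 → no swap
j=5: A[5]=7 ≤ 7 → i=3, swap A[3],A[5] → 6 7 7 7 8 8 7 6 7
j=6: A[6]=7 ≤ 7 → i=4, swap A[4],A[6] → 6 7 7 7 7 8 8 6 7
j=7: A[7]=6 ≤ 7 → i=5, swap A[5],A[7] → 6 7 7 7 7 6 8 8 7
(after j=7) A = 6 7 7 7 7 6 8 8 7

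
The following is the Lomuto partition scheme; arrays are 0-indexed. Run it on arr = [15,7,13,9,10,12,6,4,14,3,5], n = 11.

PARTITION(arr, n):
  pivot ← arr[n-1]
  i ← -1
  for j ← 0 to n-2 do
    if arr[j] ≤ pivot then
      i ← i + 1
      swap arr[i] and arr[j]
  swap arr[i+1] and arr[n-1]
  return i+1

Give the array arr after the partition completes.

pivot = arr[10] = 5; i = -1
j=0: arr[0]=15 > 5 → no swap
j=1: arr[1]=7 > 5 → no swap
j=2: arr[2]=13 > 5 → no swap
j=3: arr[3]=9 > 5 → no swap
j=4: arr[4]=10 > 5 → no swap
j=5: arr[5]=12 > 5 → no swap
j=6: arr[6]=6 > 5 → no swap
j=7: arr[7]=4 ≤ 5 → i=0, swap arr[0],arr[7] → [4,7,13,9,10,12,6,15,14,3,5]
j=8: arr[8]=14 > 5 → no swap
j=9: arr[9]=3 ≤ 5 → i=1, swap arr[1],arr[9] → [4,3,13,9,10,12,6,15,14,7,5]
final swap arr[2],arr[10] → [4,3,5,9,10,12,6,15,14,7,13]; return 2

[4,3,5,9,10,12,6,15,14,7,13]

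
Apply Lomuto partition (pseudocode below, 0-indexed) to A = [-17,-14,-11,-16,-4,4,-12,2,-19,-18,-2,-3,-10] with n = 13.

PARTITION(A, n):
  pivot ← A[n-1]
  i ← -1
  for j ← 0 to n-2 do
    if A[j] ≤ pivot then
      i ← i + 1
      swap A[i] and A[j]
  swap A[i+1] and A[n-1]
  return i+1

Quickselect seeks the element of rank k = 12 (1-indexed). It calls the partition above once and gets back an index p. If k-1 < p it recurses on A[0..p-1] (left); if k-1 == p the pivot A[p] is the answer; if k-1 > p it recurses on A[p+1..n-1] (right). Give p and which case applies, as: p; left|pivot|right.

7; right

pivot = A[12] = -10; i = -1
j=0: A[0]=-17 ≤ -10 → i=0, swap A[0],A[0] (no change) → [-17,-14,-11,-16,-4,4,-12,2,-19,-18,-2,-3,-10]
j=1: A[1]=-14 ≤ -10 → i=1, swap A[1],A[1] (no change) → [-17,-14,-11,-16,-4,4,-12,2,-19,-18,-2,-3,-10]
j=2: A[2]=-11 ≤ -10 → i=2, swap A[2],A[2] (no change) → [-17,-14,-11,-16,-4,4,-12,2,-19,-18,-2,-3,-10]
j=3: A[3]=-16 ≤ -10 → i=3, swap A[3],A[3] (no change) → [-17,-14,-11,-16,-4,4,-12,2,-19,-18,-2,-3,-10]
j=4: A[4]=-4 > -10 → no swap
j=5: A[5]=4 > -10 → no swap
j=6: A[6]=-12 ≤ -10 → i=4, swap A[4],A[6] → [-17,-14,-11,-16,-12,4,-4,2,-19,-18,-2,-3,-10]
j=7: A[7]=2 > -10 → no swap
j=8: A[8]=-19 ≤ -10 → i=5, swap A[5],A[8] → [-17,-14,-11,-16,-12,-19,-4,2,4,-18,-2,-3,-10]
j=9: A[9]=-18 ≤ -10 → i=6, swap A[6],A[9] → [-17,-14,-11,-16,-12,-19,-18,2,4,-4,-2,-3,-10]
j=10: A[10]=-2 > -10 → no swap
j=11: A[11]=-3 > -10 → no swap
final swap A[7],A[12] → [-17,-14,-11,-16,-12,-19,-18,-10,4,-4,-2,-3,2]; return 7
p = 7; k-1 = 11 > 7 ⇒ right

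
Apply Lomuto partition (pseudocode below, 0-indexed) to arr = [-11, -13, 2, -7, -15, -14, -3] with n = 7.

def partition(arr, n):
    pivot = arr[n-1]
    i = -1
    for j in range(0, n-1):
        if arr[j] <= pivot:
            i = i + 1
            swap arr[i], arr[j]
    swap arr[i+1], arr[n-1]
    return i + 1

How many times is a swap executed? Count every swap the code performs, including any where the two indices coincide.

pivot=-3, i=-1
j=0: -11≤-3, i=0, swap(0,0) ⇒ [-11, -13, 2, -7, -15, -14, -3]
j=1: -13≤-3, i=1, swap(1,1) ⇒ [-11, -13, 2, -7, -15, -14, -3]
j=2: 2>-3, skip
j=3: -7≤-3, i=2, swap(2,3) ⇒ [-11, -13, -7, 2, -15, -14, -3]
j=4: -15≤-3, i=3, swap(3,4) ⇒ [-11, -13, -7, -15, 2, -14, -3]
j=5: -14≤-3, i=4, swap(4,5) ⇒ [-11, -13, -7, -15, -14, 2, -3]
swap(5,6) ⇒ [-11, -13, -7, -15, -14, -3, 2]; return 5

6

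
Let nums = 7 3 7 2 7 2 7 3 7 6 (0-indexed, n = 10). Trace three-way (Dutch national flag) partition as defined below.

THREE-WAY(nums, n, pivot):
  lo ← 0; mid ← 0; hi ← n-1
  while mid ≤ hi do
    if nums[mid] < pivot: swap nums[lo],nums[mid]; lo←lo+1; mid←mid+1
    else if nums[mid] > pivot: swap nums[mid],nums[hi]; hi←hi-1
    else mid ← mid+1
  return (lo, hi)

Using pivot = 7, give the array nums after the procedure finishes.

3 2 2 3 6 7 7 7 7 7

pivot = 7; lo=0, mid=0, hi=9
nums[mid]=7=7: mid=1
nums[mid]=3<7: swap nums[0],nums[1]; lo=1,mid=2 → 3 7 7 2 7 2 7 3 7 6
nums[mid]=7=7: mid=3
nums[mid]=2<7: swap nums[1],nums[3]; lo=2,mid=4 → 3 2 7 7 7 2 7 3 7 6
nums[mid]=7=7: mid=5
nums[mid]=2<7: swap nums[2],nums[5]; lo=3,mid=6 → 3 2 2 7 7 7 7 3 7 6
nums[mid]=7=7: mid=7
nums[mid]=3<7: swap nums[3],nums[7]; lo=4,mid=8 → 3 2 2 3 7 7 7 7 7 6
nums[mid]=7=7: mid=9
nums[mid]=6<7: swap nums[4],nums[9]; lo=5,mid=10 → 3 2 2 3 6 7 7 7 7 7
end: lo=5, hi=9; nums = 3 2 2 3 6 7 7 7 7 7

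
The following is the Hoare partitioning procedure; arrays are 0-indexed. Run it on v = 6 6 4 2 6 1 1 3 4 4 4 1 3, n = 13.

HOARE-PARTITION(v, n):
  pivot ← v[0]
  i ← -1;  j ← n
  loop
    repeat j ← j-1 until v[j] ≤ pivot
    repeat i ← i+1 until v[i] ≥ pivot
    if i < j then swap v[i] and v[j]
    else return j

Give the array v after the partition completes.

3 1 4 2 4 1 1 3 4 4 6 6 6

pivot = v[0] = 6; i = -1, j = 13
j→12 (v[12]=3≤6), i→0 (v[0]=6≥6); i<j, swap → 3 6 4 2 6 1 1 3 4 4 4 1 6
j→11 (v[11]=1≤6), i→1 (v[1]=6≥6); i<j, swap → 3 1 4 2 6 1 1 3 4 4 4 6 6
j→10 (v[10]=4≤6), i→4 (v[4]=6≥6); i<j, swap → 3 1 4 2 4 1 1 3 4 4 6 6 6
j→9, i→10; i≥j, return j=9. v = 3 1 4 2 4 1 1 3 4 4 6 6 6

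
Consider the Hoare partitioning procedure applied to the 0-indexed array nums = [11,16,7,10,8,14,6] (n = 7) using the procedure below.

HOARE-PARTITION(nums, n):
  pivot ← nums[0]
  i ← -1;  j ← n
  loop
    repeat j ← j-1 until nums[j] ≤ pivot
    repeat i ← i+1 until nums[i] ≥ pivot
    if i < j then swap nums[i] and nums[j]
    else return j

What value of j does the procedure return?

pivot = nums[0] = 11; i = -1, j = 7
j→6 (nums[6]=6≤11), i→0 (nums[0]=11≥11); i<j, swap → [6,16,7,10,8,14,11]
j→4 (nums[4]=8≤11), i→1 (nums[1]=16≥11); i<j, swap → [6,8,7,10,16,14,11]
j→3, i→4; i≥j, return j=3. nums = [6,8,7,10,16,14,11]

3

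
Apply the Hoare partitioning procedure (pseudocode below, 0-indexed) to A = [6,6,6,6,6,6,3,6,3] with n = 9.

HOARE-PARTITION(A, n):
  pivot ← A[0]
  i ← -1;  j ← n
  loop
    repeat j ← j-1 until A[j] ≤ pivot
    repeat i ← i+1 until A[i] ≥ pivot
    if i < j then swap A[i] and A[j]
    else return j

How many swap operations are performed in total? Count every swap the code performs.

pivot = A[0] = 6; i = -1, j = 9
j→8 (A[8]=3≤6), i→0 (A[0]=6≥6); i<j, swap → [3,6,6,6,6,6,3,6,6]
j→7 (A[7]=6≤6), i→1 (A[1]=6≥6); i<j, swap → [3,6,6,6,6,6,3,6,6]
j→6 (A[6]=3≤6), i→2 (A[2]=6≥6); i<j, swap → [3,6,3,6,6,6,6,6,6]
j→5 (A[5]=6≤6), i→3 (A[3]=6≥6); i<j, swap → [3,6,3,6,6,6,6,6,6]
j→4, i→4; i≥j, return j=4. A = [3,6,3,6,6,6,6,6,6]

4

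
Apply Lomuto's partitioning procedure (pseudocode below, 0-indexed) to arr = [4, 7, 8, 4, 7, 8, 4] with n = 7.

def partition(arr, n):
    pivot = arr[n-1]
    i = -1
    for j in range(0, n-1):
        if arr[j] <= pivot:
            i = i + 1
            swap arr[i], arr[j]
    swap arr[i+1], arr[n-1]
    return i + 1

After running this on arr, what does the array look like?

[4, 4, 4, 7, 7, 8, 8]

pivot = arr[6] = 4; i = -1
j=0: arr[0]=4 ≤ 4 → i=0, swap arr[0],arr[0] (no change) → [4, 7, 8, 4, 7, 8, 4]
j=1: arr[1]=7 > 4 → no swap
j=2: arr[2]=8 > 4 → no swap
j=3: arr[3]=4 ≤ 4 → i=1, swap arr[1],arr[3] → [4, 4, 8, 7, 7, 8, 4]
j=4: arr[4]=7 > 4 → no swap
j=5: arr[5]=8 > 4 → no swap
final swap arr[2],arr[6] → [4, 4, 4, 7, 7, 8, 8]; return 2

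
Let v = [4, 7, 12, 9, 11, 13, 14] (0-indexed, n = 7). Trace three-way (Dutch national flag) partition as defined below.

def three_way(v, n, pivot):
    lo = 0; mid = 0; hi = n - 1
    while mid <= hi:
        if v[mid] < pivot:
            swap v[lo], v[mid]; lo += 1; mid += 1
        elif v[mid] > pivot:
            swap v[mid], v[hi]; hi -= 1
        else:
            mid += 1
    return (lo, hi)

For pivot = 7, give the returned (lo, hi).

(1, 1)

lo=0 mid=0 hi=6
4<7: swap(0,0), lo=1 mid=1 ⇒ [4, 7, 12, 9, 11, 13, 14]
7=7: mid=2
12>7: swap(2,6), hi=5 ⇒ [4, 7, 14, 9, 11, 13, 12]
14>7: swap(2,5), hi=4 ⇒ [4, 7, 13, 9, 11, 14, 12]
13>7: swap(2,4), hi=3 ⇒ [4, 7, 11, 9, 13, 14, 12]
11>7: swap(2,3), hi=2 ⇒ [4, 7, 9, 11, 13, 14, 12]
9>7: swap(2,2), hi=1 ⇒ [4, 7, 9, 11, 13, 14, 12]
done. lo=1 hi=1; v=[4, 7, 9, 11, 13, 14, 12]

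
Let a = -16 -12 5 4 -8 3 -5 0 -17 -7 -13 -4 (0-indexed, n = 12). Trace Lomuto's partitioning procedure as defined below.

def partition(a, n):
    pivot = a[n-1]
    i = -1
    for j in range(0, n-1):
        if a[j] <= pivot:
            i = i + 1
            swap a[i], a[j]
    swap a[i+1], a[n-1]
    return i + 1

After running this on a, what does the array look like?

pivot = a[11] = -4; i = -1
j=0: a[0]=-16 ≤ -4 → i=0, swap a[0],a[0] (no change) → -16 -12 5 4 -8 3 -5 0 -17 -7 -13 -4
j=1: a[1]=-12 ≤ -4 → i=1, swap a[1],a[1] (no change) → -16 -12 5 4 -8 3 -5 0 -17 -7 -13 -4
j=2: a[2]=5 > -4 → no swap
j=3: a[3]=4 > -4 → no swap
j=4: a[4]=-8 ≤ -4 → i=2, swap a[2],a[4] → -16 -12 -8 4 5 3 -5 0 -17 -7 -13 -4
j=5: a[5]=3 > -4 → no swap
j=6: a[6]=-5 ≤ -4 → i=3, swap a[3],a[6] → -16 -12 -8 -5 5 3 4 0 -17 -7 -13 -4
j=7: a[7]=0 > -4 → no swap
j=8: a[8]=-17 ≤ -4 → i=4, swap a[4],a[8] → -16 -12 -8 -5 -17 3 4 0 5 -7 -13 -4
j=9: a[9]=-7 ≤ -4 → i=5, swap a[5],a[9] → -16 -12 -8 -5 -17 -7 4 0 5 3 -13 -4
j=10: a[10]=-13 ≤ -4 → i=6, swap a[6],a[10] → -16 -12 -8 -5 -17 -7 -13 0 5 3 4 -4
final swap a[7],a[11] → -16 -12 -8 -5 -17 -7 -13 -4 5 3 4 0; return 7

-16 -12 -8 -5 -17 -7 -13 -4 5 3 4 0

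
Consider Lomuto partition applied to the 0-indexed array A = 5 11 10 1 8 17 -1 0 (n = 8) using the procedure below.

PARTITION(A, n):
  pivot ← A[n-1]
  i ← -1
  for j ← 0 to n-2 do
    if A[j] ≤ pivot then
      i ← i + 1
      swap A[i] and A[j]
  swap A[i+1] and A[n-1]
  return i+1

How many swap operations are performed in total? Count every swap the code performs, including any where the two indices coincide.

pivot = A[7] = 0; i = -1
j=0: A[0]=5 > 0 → no swap
j=1: A[1]=11 > 0 → no swap
j=2: A[2]=10 > 0 → no swap
j=3: A[3]=1 > 0 → no swap
j=4: A[4]=8 > 0 → no swap
j=5: A[5]=17 > 0 → no swap
j=6: A[6]=-1 ≤ 0 → i=0, swap A[0],A[6] → -1 11 10 1 8 17 5 0
final swap A[1],A[7] → -1 0 10 1 8 17 5 11; return 1

2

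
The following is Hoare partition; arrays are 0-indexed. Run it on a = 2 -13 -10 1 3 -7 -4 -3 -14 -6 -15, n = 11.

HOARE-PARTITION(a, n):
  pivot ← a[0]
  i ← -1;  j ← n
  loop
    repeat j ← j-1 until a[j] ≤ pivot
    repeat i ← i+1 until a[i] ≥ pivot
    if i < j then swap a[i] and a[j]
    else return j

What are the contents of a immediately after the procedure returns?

pivot=2
j stops at 10 (-15), i stops at 0 (2); swap ⇒ -15 -13 -10 1 3 -7 -4 -3 -14 -6 2
j stops at 9 (-6), i stops at 4 (3); swap ⇒ -15 -13 -10 1 -6 -7 -4 -3 -14 3 2
j stops at 8, i stops at 9; i≥j ⇒ return 8. a=-15 -13 -10 1 -6 -7 -4 -3 -14 3 2

-15 -13 -10 1 -6 -7 -4 -3 -14 3 2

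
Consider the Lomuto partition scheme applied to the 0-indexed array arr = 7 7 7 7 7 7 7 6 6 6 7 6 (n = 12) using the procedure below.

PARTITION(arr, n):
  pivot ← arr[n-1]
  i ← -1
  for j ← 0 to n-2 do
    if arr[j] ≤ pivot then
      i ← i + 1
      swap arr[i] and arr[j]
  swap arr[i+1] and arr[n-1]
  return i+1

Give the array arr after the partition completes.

6 6 6 6 7 7 7 7 7 7 7 7

pivot = arr[11] = 6; i = -1
j=0: arr[0]=7 > 6 → no swap
j=1: arr[1]=7 > 6 → no swap
j=2: arr[2]=7 > 6 → no swap
j=3: arr[3]=7 > 6 → no swap
j=4: arr[4]=7 > 6 → no swap
j=5: arr[5]=7 > 6 → no swap
j=6: arr[6]=7 > 6 → no swap
j=7: arr[7]=6 ≤ 6 → i=0, swap arr[0],arr[7] → 6 7 7 7 7 7 7 7 6 6 7 6
j=8: arr[8]=6 ≤ 6 → i=1, swap arr[1],arr[8] → 6 6 7 7 7 7 7 7 7 6 7 6
j=9: arr[9]=6 ≤ 6 → i=2, swap arr[2],arr[9] → 6 6 6 7 7 7 7 7 7 7 7 6
j=10: arr[10]=7 > 6 → no swap
final swap arr[3],arr[11] → 6 6 6 6 7 7 7 7 7 7 7 7; return 3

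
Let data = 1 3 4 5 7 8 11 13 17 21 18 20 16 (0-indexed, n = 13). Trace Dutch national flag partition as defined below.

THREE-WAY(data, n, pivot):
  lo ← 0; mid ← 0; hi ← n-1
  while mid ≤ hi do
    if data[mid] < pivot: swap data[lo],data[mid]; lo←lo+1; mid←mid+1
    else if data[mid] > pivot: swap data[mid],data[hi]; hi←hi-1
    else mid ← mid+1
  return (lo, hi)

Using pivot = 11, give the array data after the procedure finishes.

1 3 4 5 7 8 11 17 21 18 20 16 13

lo=0 mid=0 hi=12
1<11: swap(0,0), lo=1 mid=1 ⇒ 1 3 4 5 7 8 11 13 17 21 18 20 16
3<11: swap(1,1), lo=2 mid=2 ⇒ 1 3 4 5 7 8 11 13 17 21 18 20 16
4<11: swap(2,2), lo=3 mid=3 ⇒ 1 3 4 5 7 8 11 13 17 21 18 20 16
5<11: swap(3,3), lo=4 mid=4 ⇒ 1 3 4 5 7 8 11 13 17 21 18 20 16
7<11: swap(4,4), lo=5 mid=5 ⇒ 1 3 4 5 7 8 11 13 17 21 18 20 16
8<11: swap(5,5), lo=6 mid=6 ⇒ 1 3 4 5 7 8 11 13 17 21 18 20 16
11=11: mid=7
13>11: swap(7,12), hi=11 ⇒ 1 3 4 5 7 8 11 16 17 21 18 20 13
16>11: swap(7,11), hi=10 ⇒ 1 3 4 5 7 8 11 20 17 21 18 16 13
20>11: swap(7,10), hi=9 ⇒ 1 3 4 5 7 8 11 18 17 21 20 16 13
18>11: swap(7,9), hi=8 ⇒ 1 3 4 5 7 8 11 21 17 18 20 16 13
21>11: swap(7,8), hi=7 ⇒ 1 3 4 5 7 8 11 17 21 18 20 16 13
17>11: swap(7,7), hi=6 ⇒ 1 3 4 5 7 8 11 17 21 18 20 16 13
done. lo=6 hi=6; data=1 3 4 5 7 8 11 17 21 18 20 16 13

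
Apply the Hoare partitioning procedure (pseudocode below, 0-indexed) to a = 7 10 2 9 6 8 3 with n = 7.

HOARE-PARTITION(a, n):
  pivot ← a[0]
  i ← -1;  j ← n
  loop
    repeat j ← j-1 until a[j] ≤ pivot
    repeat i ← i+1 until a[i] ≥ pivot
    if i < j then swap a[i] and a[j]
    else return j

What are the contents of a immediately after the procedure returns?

3 6 2 9 10 8 7

pivot = a[0] = 7; i = -1, j = 7
j→6 (a[6]=3≤7), i→0 (a[0]=7≥7); i<j, swap → 3 10 2 9 6 8 7
j→4 (a[4]=6≤7), i→1 (a[1]=10≥7); i<j, swap → 3 6 2 9 10 8 7
j→2, i→3; i≥j, return j=2. a = 3 6 2 9 10 8 7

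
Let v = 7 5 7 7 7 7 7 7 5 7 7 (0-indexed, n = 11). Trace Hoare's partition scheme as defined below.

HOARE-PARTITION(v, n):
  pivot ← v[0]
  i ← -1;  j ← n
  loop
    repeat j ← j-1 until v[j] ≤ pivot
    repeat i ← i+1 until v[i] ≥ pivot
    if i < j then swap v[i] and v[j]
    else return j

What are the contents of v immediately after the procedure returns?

7 5 7 5 7 7 7 7 7 7 7

pivot=7
j stops at 10 (7), i stops at 0 (7); swap ⇒ 7 5 7 7 7 7 7 7 5 7 7
j stops at 9 (7), i stops at 2 (7); swap ⇒ 7 5 7 7 7 7 7 7 5 7 7
j stops at 8 (5), i stops at 3 (7); swap ⇒ 7 5 7 5 7 7 7 7 7 7 7
j stops at 7 (7), i stops at 4 (7); swap ⇒ 7 5 7 5 7 7 7 7 7 7 7
j stops at 6 (7), i stops at 5 (7); swap ⇒ 7 5 7 5 7 7 7 7 7 7 7
j stops at 5, i stops at 6; i≥j ⇒ return 5. v=7 5 7 5 7 7 7 7 7 7 7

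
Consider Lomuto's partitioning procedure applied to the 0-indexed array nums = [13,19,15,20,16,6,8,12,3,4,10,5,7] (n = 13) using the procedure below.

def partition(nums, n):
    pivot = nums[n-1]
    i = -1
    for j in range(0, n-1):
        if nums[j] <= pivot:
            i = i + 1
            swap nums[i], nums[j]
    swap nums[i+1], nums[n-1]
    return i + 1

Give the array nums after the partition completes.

pivot=7, i=-1
j=0: 13>7, skip
j=1: 19>7, skip
j=2: 15>7, skip
j=3: 20>7, skip
j=4: 16>7, skip
j=5: 6≤7, i=0, swap(0,5) ⇒ [6,19,15,20,16,13,8,12,3,4,10,5,7]
j=6: 8>7, skip
j=7: 12>7, skip
j=8: 3≤7, i=1, swap(1,8) ⇒ [6,3,15,20,16,13,8,12,19,4,10,5,7]
j=9: 4≤7, i=2, swap(2,9) ⇒ [6,3,4,20,16,13,8,12,19,15,10,5,7]
j=10: 10>7, skip
j=11: 5≤7, i=3, swap(3,11) ⇒ [6,3,4,5,16,13,8,12,19,15,10,20,7]
swap(4,12) ⇒ [6,3,4,5,7,13,8,12,19,15,10,20,16]; return 4

[6,3,4,5,7,13,8,12,19,15,10,20,16]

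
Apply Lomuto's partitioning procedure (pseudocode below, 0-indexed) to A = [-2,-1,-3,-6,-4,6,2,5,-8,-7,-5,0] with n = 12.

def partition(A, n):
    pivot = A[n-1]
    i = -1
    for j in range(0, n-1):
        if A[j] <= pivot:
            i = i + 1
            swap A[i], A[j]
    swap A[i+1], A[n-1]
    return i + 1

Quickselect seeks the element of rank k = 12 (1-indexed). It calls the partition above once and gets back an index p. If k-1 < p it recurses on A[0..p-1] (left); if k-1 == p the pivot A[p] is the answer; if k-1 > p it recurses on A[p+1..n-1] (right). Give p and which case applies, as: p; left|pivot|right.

pivot=0, i=-1
j=0: -2≤0, i=0, swap(0,0) ⇒ [-2,-1,-3,-6,-4,6,2,5,-8,-7,-5,0]
j=1: -1≤0, i=1, swap(1,1) ⇒ [-2,-1,-3,-6,-4,6,2,5,-8,-7,-5,0]
j=2: -3≤0, i=2, swap(2,2) ⇒ [-2,-1,-3,-6,-4,6,2,5,-8,-7,-5,0]
j=3: -6≤0, i=3, swap(3,3) ⇒ [-2,-1,-3,-6,-4,6,2,5,-8,-7,-5,0]
j=4: -4≤0, i=4, swap(4,4) ⇒ [-2,-1,-3,-6,-4,6,2,5,-8,-7,-5,0]
j=5: 6>0, skip
j=6: 2>0, skip
j=7: 5>0, skip
j=8: -8≤0, i=5, swap(5,8) ⇒ [-2,-1,-3,-6,-4,-8,2,5,6,-7,-5,0]
j=9: -7≤0, i=6, swap(6,9) ⇒ [-2,-1,-3,-6,-4,-8,-7,5,6,2,-5,0]
j=10: -5≤0, i=7, swap(7,10) ⇒ [-2,-1,-3,-6,-4,-8,-7,-5,6,2,5,0]
swap(8,11) ⇒ [-2,-1,-3,-6,-4,-8,-7,-5,0,2,5,6]; return 8
p = 8; k-1 = 11 > 8 ⇒ right

8; right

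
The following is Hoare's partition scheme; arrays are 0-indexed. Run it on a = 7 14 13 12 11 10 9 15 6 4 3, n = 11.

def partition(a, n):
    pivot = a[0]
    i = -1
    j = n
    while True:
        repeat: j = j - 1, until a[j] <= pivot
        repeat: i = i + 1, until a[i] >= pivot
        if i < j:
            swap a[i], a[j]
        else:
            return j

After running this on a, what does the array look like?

3 4 6 12 11 10 9 15 13 14 7

pivot = a[0] = 7; i = -1, j = 11
j→10 (a[10]=3≤7), i→0 (a[0]=7≥7); i<j, swap → 3 14 13 12 11 10 9 15 6 4 7
j→9 (a[9]=4≤7), i→1 (a[1]=14≥7); i<j, swap → 3 4 13 12 11 10 9 15 6 14 7
j→8 (a[8]=6≤7), i→2 (a[2]=13≥7); i<j, swap → 3 4 6 12 11 10 9 15 13 14 7
j→2, i→3; i≥j, return j=2. a = 3 4 6 12 11 10 9 15 13 14 7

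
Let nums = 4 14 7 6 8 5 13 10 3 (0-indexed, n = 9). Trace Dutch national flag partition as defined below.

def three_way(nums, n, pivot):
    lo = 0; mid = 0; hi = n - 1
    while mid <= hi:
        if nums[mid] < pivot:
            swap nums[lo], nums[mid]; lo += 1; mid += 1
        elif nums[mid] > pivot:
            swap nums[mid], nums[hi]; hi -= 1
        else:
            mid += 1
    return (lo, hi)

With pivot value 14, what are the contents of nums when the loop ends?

lo=0 mid=0 hi=8
4<14: swap(0,0), lo=1 mid=1 ⇒ 4 14 7 6 8 5 13 10 3
14=14: mid=2
7<14: swap(1,2), lo=2 mid=3 ⇒ 4 7 14 6 8 5 13 10 3
6<14: swap(2,3), lo=3 mid=4 ⇒ 4 7 6 14 8 5 13 10 3
8<14: swap(3,4), lo=4 mid=5 ⇒ 4 7 6 8 14 5 13 10 3
5<14: swap(4,5), lo=5 mid=6 ⇒ 4 7 6 8 5 14 13 10 3
13<14: swap(5,6), lo=6 mid=7 ⇒ 4 7 6 8 5 13 14 10 3
10<14: swap(6,7), lo=7 mid=8 ⇒ 4 7 6 8 5 13 10 14 3
3<14: swap(7,8), lo=8 mid=9 ⇒ 4 7 6 8 5 13 10 3 14
done. lo=8 hi=8; nums=4 7 6 8 5 13 10 3 14

4 7 6 8 5 13 10 3 14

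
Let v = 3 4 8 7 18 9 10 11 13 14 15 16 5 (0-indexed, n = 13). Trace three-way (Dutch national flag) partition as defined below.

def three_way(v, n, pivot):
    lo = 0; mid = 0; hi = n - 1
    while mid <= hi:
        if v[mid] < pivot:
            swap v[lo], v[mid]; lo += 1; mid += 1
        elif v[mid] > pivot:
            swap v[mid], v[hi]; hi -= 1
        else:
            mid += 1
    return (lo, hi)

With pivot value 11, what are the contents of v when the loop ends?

pivot = 11; lo=0, mid=0, hi=12
v[mid]=3<11: swap v[0],v[0]; lo=1,mid=1 → 3 4 8 7 18 9 10 11 13 14 15 16 5
v[mid]=4<11: swap v[1],v[1]; lo=2,mid=2 → 3 4 8 7 18 9 10 11 13 14 15 16 5
v[mid]=8<11: swap v[2],v[2]; lo=3,mid=3 → 3 4 8 7 18 9 10 11 13 14 15 16 5
v[mid]=7<11: swap v[3],v[3]; lo=4,mid=4 → 3 4 8 7 18 9 10 11 13 14 15 16 5
v[mid]=18>11: swap v[4],v[12]; hi=11 → 3 4 8 7 5 9 10 11 13 14 15 16 18
v[mid]=5<11: swap v[4],v[4]; lo=5,mid=5 → 3 4 8 7 5 9 10 11 13 14 15 16 18
v[mid]=9<11: swap v[5],v[5]; lo=6,mid=6 → 3 4 8 7 5 9 10 11 13 14 15 16 18
v[mid]=10<11: swap v[6],v[6]; lo=7,mid=7 → 3 4 8 7 5 9 10 11 13 14 15 16 18
v[mid]=11=11: mid=8
v[mid]=13>11: swap v[8],v[11]; hi=10 → 3 4 8 7 5 9 10 11 16 14 15 13 18
v[mid]=16>11: swap v[8],v[10]; hi=9 → 3 4 8 7 5 9 10 11 15 14 16 13 18
v[mid]=15>11: swap v[8],v[9]; hi=8 → 3 4 8 7 5 9 10 11 14 15 16 13 18
v[mid]=14>11: swap v[8],v[8]; hi=7 → 3 4 8 7 5 9 10 11 14 15 16 13 18
end: lo=7, hi=7; v = 3 4 8 7 5 9 10 11 14 15 16 13 18

3 4 8 7 5 9 10 11 14 15 16 13 18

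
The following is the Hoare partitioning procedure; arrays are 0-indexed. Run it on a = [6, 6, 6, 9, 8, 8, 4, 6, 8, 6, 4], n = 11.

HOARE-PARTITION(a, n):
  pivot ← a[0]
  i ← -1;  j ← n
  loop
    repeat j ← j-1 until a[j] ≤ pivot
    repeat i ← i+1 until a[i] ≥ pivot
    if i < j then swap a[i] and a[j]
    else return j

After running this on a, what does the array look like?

pivot=6
j stops at 10 (4), i stops at 0 (6); swap ⇒ [4, 6, 6, 9, 8, 8, 4, 6, 8, 6, 6]
j stops at 9 (6), i stops at 1 (6); swap ⇒ [4, 6, 6, 9, 8, 8, 4, 6, 8, 6, 6]
j stops at 7 (6), i stops at 2 (6); swap ⇒ [4, 6, 6, 9, 8, 8, 4, 6, 8, 6, 6]
j stops at 6 (4), i stops at 3 (9); swap ⇒ [4, 6, 6, 4, 8, 8, 9, 6, 8, 6, 6]
j stops at 3, i stops at 4; i≥j ⇒ return 3. a=[4, 6, 6, 4, 8, 8, 9, 6, 8, 6, 6]

[4, 6, 6, 4, 8, 8, 9, 6, 8, 6, 6]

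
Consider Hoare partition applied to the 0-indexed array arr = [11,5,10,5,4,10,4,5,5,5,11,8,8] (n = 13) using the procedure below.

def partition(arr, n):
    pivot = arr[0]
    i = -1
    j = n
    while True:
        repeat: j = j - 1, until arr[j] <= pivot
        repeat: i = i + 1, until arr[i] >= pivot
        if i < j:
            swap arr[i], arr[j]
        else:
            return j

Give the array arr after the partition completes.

[8,5,10,5,4,10,4,5,5,5,8,11,11]

pivot = arr[0] = 11; i = -1, j = 13
j→12 (arr[12]=8≤11), i→0 (arr[0]=11≥11); i<j, swap → [8,5,10,5,4,10,4,5,5,5,11,8,11]
j→11 (arr[11]=8≤11), i→10 (arr[10]=11≥11); i<j, swap → [8,5,10,5,4,10,4,5,5,5,8,11,11]
j→10, i→11; i≥j, return j=10. arr = [8,5,10,5,4,10,4,5,5,5,8,11,11]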